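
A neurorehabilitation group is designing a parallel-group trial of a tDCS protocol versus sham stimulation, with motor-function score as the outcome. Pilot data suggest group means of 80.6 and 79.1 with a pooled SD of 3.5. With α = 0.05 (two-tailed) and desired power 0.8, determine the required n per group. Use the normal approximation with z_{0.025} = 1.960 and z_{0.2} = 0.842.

n = 86 per group

Cohen's d = |M₁ − M₂| / SD_pooled = |80.6 − 79.1| / 3.5 = 1.5 / 3.5 = 0.429.
For two independent groups with equal n: n = 2·((z_{α/2} + z_β) / d)².
z_{α/2} + z_β = 1.960 + 0.842 = 2.802.
n = 2 × (2.802 / 0.429)² = 2 × 6.531² = 2 × 42.66 = 85.3.
Round up to the next whole participant.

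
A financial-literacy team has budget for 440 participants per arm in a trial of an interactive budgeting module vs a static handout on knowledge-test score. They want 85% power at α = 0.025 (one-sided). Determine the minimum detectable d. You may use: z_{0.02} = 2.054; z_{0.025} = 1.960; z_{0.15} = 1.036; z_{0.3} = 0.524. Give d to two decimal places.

For two independent groups of n = 440 each: d_min = (z_{α} + z_β)·√(2/n).
z-sum = 1.960 + 1.036 = 2.996.
d_min = 2.996 × √(2/440) = 2.996 × 0.0674 = 0.202.

d_min ≈ 0.20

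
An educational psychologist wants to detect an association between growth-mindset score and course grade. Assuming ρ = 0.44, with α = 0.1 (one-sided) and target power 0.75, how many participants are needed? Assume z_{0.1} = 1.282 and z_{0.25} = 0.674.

Fisher's z: C = ½·ln((1+r)/(1−r)) = ½·ln(2.5714) = 0.4722.
n = ((z_{α} + z_β)/C)² + 3.
(1.282 + 0.674) / 0.4722 = 1.956 / 0.4722 = 4.142.
n = 4.142² + 3 = 17.16 + 3 = 20.2.
Round up.

n = 21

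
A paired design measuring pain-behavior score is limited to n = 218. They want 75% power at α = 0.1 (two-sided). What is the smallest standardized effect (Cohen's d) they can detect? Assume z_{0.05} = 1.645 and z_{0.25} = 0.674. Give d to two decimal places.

For a single sample (or paired design) of n = 218: d_min = (z_{α/2} + z_β)/√n.
z-sum = 1.645 + 0.674 = 2.319.
d_min = 2.319 / √218 = 2.319 / 14.765 = 0.157.

d_min ≈ 0.16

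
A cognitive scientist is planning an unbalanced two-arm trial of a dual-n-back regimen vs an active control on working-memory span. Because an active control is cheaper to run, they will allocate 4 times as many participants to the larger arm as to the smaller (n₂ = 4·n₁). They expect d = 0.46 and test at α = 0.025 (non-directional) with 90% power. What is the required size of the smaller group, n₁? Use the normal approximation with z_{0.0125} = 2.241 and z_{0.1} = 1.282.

With allocation ratio k = n₂/n₁ = 4, Var(x̄₁−x̄₂) = σ²(1/n₁ + 1/(k·n₁)) = σ²·(k+1)/(k·n₁).
So n₁ = (1 + 1/k)·((z_{α/2} + z_β)/d)² = 1.250 × (3.523/0.46)².
n₁ = 1.250 × 58.66 = 73.3.
Round up: n₁ = 74, giving n₂ = 4 × 74 = 296.

n₁ = 74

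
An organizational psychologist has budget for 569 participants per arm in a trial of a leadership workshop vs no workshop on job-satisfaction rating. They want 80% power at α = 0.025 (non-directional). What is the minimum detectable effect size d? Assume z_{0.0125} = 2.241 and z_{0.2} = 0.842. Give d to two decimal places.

For two independent groups of n = 569 each: d_min = (z_{α/2} + z_β)·√(2/n).
z-sum = 2.241 + 0.842 = 3.083.
d_min = 3.083 × √(2/569) = 3.083 × 0.0593 = 0.183.

d_min ≈ 0.18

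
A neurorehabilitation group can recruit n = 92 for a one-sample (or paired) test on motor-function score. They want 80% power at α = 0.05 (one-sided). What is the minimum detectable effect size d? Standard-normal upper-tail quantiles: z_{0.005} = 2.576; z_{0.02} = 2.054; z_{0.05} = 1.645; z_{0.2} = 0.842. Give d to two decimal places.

For a single sample (or paired design) of n = 92: d_min = (z_{α} + z_β)/√n.
z-sum = 1.645 + 0.842 = 2.487.
d_min = 2.487 / √92 = 2.487 / 9.592 = 0.259.

d_min ≈ 0.26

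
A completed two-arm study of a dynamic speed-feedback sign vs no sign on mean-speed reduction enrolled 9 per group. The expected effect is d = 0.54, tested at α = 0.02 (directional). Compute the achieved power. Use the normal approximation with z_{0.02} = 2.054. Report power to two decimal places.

For two equal groups, power = Φ(d·√(n/2) − z_{α}).
d·√(n/2) = 0.54 × √(9/2) = 0.54 × 2.121 = 1.146.
z_β = 1.146 − 2.054 = -0.908.
Power = Φ(-0.908) = 0.182.

power ≈ 0.18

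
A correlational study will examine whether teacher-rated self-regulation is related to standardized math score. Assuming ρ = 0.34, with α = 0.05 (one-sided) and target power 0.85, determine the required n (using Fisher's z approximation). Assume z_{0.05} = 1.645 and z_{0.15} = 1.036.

n = 61

Fisher's z: C = ½·ln((1+r)/(1−r)) = ½·ln(2.0303) = 0.3541.
n = ((z_{α} + z_β)/C)² + 3.
(1.645 + 1.036) / 0.3541 = 2.681 / 0.3541 = 7.571.
n = 7.571² + 3 = 57.32 + 3 = 60.3.
Round up.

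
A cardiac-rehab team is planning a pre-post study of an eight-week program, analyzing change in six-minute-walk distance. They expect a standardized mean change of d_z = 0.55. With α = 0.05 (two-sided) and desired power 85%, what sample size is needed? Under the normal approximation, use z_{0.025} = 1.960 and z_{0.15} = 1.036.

n = 30 pairs

For a paired (one-sample on differences) test: n = ((z_{α/2} + z_β) / d)².
z_{α/2} + z_β = 1.960 + 1.036 = 2.996.
n = (2.996 / 0.55)² = 5.447² = 29.67.
Round up.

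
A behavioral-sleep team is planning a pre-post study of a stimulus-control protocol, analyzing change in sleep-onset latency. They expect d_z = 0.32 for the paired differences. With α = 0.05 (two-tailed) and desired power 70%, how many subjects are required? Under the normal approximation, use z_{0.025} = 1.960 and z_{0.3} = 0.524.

n = 61 pairs

For a paired (one-sample on differences) test: n = ((z_{α/2} + z_β) / d)².
z_{α/2} + z_β = 1.960 + 0.524 = 2.484.
n = (2.484 / 0.32)² = 7.763² = 60.26.
Round up.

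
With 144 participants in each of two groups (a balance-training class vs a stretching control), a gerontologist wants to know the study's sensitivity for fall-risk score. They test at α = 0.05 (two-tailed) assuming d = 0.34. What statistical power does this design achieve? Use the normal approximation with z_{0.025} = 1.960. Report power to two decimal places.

power ≈ 0.82

For two equal groups, power = Φ(d·√(n/2) − z_{α/2}).
d·√(n/2) = 0.34 × √(144/2) = 0.34 × 8.485 = 2.885.
z_β = 2.885 − 1.960 = 0.925.
Power = Φ(0.925) = 0.823.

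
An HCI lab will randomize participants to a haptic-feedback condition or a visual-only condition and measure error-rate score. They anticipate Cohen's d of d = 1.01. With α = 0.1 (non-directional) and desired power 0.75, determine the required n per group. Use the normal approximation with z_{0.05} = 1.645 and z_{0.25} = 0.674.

n = 11 per group

For two independent groups with equal n: n = 2·((z_{α/2} + z_β) / d)².
z_{α/2} + z_β = 1.645 + 0.674 = 2.319.
n = 2 × (2.319 / 1.01)² = 2 × 2.296² = 2 × 5.27 = 10.5.
Round up to the next whole participant.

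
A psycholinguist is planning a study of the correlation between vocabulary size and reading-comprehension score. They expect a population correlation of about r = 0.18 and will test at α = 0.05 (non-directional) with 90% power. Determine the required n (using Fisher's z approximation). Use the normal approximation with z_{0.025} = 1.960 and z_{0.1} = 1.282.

Fisher's z: C = ½·ln((1+r)/(1−r)) = ½·ln(1.4390) = 0.1820.
n = ((z_{α/2} + z_β)/C)² + 3.
(1.960 + 1.282) / 0.1820 = 3.242 / 0.1820 = 17.813.
n = 17.813² + 3 = 317.31 + 3 = 320.3.
Round up.

n = 321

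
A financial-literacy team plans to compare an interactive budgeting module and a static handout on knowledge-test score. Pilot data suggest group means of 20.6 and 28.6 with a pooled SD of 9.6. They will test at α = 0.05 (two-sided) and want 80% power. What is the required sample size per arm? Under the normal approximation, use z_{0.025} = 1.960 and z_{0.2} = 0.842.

n = 23 per group

Cohen's d = |M₁ − M₂| / SD_pooled = |20.6 − 28.6| / 9.6 = 8.0 / 9.6 = 0.833.
For two independent groups with equal n: n = 2·((z_{α/2} + z_β) / d)².
z_{α/2} + z_β = 1.960 + 0.842 = 2.802.
n = 2 × (2.802 / 0.833)² = 2 × 3.364² = 2 × 11.31 = 22.6.
Round up to the next whole participant.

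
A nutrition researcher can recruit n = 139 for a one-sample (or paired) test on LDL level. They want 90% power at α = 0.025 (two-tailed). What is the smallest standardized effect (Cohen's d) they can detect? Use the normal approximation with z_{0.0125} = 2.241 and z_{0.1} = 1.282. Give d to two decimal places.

d_min ≈ 0.30

For a single sample (or paired design) of n = 139: d_min = (z_{α/2} + z_β)/√n.
z-sum = 2.241 + 1.282 = 3.523.
d_min = 3.523 / √139 = 3.523 / 11.790 = 0.299.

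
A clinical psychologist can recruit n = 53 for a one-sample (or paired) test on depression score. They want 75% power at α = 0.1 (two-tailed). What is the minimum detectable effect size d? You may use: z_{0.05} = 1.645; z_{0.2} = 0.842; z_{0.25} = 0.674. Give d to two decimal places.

d_min ≈ 0.32

For a single sample (or paired design) of n = 53: d_min = (z_{α/2} + z_β)/√n.
z-sum = 1.645 + 0.674 = 2.319.
d_min = 2.319 / √53 = 2.319 / 7.280 = 0.319.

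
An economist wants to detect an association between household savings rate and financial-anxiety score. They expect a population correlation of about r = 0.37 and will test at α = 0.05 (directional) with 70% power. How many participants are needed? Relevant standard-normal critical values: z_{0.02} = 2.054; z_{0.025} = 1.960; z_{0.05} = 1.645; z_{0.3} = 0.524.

Fisher's z: C = ½·ln((1+r)/(1−r)) = ½·ln(2.1746) = 0.3884.
n = ((z_{α} + z_β)/C)² + 3.
(1.645 + 0.524) / 0.3884 = 2.169 / 0.3884 = 5.584.
n = 5.584² + 3 = 31.19 + 3 = 34.2.
Round up.

n = 35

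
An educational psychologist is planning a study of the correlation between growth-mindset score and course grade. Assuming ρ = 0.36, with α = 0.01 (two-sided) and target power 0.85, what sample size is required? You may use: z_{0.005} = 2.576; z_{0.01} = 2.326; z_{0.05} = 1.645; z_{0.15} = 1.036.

Fisher's z: C = ½·ln((1+r)/(1−r)) = ½·ln(2.1250) = 0.3769.
n = ((z_{α/2} + z_β)/C)² + 3.
(2.576 + 1.036) / 0.3769 = 3.612 / 0.3769 = 9.583.
n = 9.583² + 3 = 91.84 + 3 = 94.8.
Round up.

n = 95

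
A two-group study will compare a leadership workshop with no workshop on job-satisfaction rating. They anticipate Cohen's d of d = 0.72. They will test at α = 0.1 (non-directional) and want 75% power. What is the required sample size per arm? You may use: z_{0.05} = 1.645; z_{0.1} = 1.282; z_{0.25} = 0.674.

For two independent groups with equal n: n = 2·((z_{α/2} + z_β) / d)².
z_{α/2} + z_β = 1.645 + 0.674 = 2.319.
n = 2 × (2.319 / 0.72)² = 2 × 3.221² = 2 × 10.37 = 20.7.
Round up to the next whole participant.

n = 21 per group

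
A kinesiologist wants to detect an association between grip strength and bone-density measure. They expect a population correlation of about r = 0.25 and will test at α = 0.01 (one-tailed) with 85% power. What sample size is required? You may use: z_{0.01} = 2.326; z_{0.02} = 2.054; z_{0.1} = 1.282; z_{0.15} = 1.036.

Fisher's z: C = ½·ln((1+r)/(1−r)) = ½·ln(1.6667) = 0.2554.
n = ((z_{α} + z_β)/C)² + 3.
(2.326 + 1.036) / 0.2554 = 3.362 / 0.2554 = 13.164.
n = 13.164² + 3 = 173.28 + 3 = 176.3.
Round up.

n = 177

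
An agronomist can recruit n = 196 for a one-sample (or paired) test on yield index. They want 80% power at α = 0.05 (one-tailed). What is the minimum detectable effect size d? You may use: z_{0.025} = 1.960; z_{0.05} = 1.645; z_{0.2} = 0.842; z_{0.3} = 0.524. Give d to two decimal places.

For a single sample (or paired design) of n = 196: d_min = (z_{α} + z_β)/√n.
z-sum = 1.645 + 0.842 = 2.487.
d_min = 2.487 / √196 = 2.487 / 14.000 = 0.178.

d_min ≈ 0.18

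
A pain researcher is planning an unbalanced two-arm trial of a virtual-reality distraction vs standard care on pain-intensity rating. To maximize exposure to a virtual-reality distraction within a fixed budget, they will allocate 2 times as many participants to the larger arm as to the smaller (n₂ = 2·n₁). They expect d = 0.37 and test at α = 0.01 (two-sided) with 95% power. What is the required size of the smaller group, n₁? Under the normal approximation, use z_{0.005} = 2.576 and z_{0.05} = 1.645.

n₁ = 196

With allocation ratio k = n₂/n₁ = 2, Var(x̄₁−x̄₂) = σ²(1/n₁ + 1/(k·n₁)) = σ²·(k+1)/(k·n₁).
So n₁ = (1 + 1/k)·((z_{α/2} + z_β)/d)² = 1.500 × (4.221/0.37)².
n₁ = 1.500 × 130.14 = 195.2.
Round up: n₁ = 196, giving n₂ = 2 × 196 = 392.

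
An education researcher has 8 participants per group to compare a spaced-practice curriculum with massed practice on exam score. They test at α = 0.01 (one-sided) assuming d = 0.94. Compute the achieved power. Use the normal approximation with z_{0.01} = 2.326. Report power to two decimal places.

power ≈ 0.33

For two equal groups, power = Φ(d·√(n/2) − z_{α}).
d·√(n/2) = 0.94 × √(8/2) = 0.94 × 2.000 = 1.880.
z_β = 1.880 − 2.326 = -0.446.
Power = Φ(-0.446) = 0.328.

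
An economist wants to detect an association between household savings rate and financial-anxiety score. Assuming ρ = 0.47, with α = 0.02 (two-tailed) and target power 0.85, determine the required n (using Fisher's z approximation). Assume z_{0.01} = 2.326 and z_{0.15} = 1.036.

n = 47

Fisher's z: C = ½·ln((1+r)/(1−r)) = ½·ln(2.7736) = 0.5101.
n = ((z_{α/2} + z_β)/C)² + 3.
(2.326 + 1.036) / 0.5101 = 3.362 / 0.5101 = 6.591.
n = 6.591² + 3 = 43.44 + 3 = 46.4.
Round up.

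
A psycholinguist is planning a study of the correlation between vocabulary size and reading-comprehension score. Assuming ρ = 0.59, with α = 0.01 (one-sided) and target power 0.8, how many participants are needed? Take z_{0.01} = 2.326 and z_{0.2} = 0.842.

Fisher's z: C = ½·ln((1+r)/(1−r)) = ½·ln(3.8780) = 0.6777.
n = ((z_{α} + z_β)/C)² + 3.
(2.326 + 0.842) / 0.6777 = 3.168 / 0.6777 = 4.675.
n = 4.675² + 3 = 21.85 + 3 = 24.9.
Round up.

n = 25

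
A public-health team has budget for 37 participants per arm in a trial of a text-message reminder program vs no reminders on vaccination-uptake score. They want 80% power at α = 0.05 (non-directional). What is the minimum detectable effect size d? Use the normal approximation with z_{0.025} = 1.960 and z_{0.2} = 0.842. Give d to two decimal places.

For two independent groups of n = 37 each: d_min = (z_{α/2} + z_β)·√(2/n).
z-sum = 1.960 + 0.842 = 2.802.
d_min = 2.802 × √(2/37) = 2.802 × 0.2325 = 0.651.

d_min ≈ 0.65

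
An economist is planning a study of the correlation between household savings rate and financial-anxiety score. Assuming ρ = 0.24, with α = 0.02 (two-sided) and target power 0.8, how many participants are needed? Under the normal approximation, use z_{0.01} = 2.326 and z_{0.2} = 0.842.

n = 171

Fisher's z: C = ½·ln((1+r)/(1−r)) = ½·ln(1.6316) = 0.2448.
n = ((z_{α/2} + z_β)/C)² + 3.
(2.326 + 0.842) / 0.2448 = 3.168 / 0.2448 = 12.941.
n = 12.941² + 3 = 167.47 + 3 = 170.5.
Round up.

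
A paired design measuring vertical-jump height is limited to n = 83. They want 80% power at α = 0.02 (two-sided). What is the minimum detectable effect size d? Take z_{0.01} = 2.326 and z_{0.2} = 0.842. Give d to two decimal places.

For a single sample (or paired design) of n = 83: d_min = (z_{α/2} + z_β)/√n.
z-sum = 2.326 + 0.842 = 3.168.
d_min = 3.168 / √83 = 3.168 / 9.110 = 0.348.

d_min ≈ 0.35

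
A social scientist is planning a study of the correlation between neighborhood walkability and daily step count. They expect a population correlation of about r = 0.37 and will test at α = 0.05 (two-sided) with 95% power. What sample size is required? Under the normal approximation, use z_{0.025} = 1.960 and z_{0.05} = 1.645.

Fisher's z: C = ½·ln((1+r)/(1−r)) = ½·ln(2.1746) = 0.3884.
n = ((z_{α/2} + z_β)/C)² + 3.
(1.960 + 1.645) / 0.3884 = 3.605 / 0.3884 = 9.282.
n = 9.282² + 3 = 86.15 + 3 = 89.1.
Round up.

n = 90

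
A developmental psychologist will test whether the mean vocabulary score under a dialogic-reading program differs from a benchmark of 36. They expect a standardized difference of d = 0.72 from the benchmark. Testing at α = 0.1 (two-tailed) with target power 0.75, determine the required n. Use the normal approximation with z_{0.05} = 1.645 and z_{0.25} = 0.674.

n = 11

For a one-sample test: n = ((z_{α/2} + z_β) / d)².
z_{α/2} + z_β = 1.645 + 0.674 = 2.319.
n = (2.319 / 0.72)² = 3.221² = 10.37.
Round up.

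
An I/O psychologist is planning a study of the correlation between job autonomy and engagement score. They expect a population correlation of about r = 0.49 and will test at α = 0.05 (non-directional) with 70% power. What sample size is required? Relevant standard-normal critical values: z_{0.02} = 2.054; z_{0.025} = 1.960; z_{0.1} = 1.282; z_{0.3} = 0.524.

n = 25

Fisher's z: C = ½·ln((1+r)/(1−r)) = ½·ln(2.9216) = 0.5361.
n = ((z_{α/2} + z_β)/C)² + 3.
(1.960 + 0.524) / 0.5361 = 2.484 / 0.5361 = 4.633.
n = 4.633² + 3 = 21.47 + 3 = 24.5.
Round up.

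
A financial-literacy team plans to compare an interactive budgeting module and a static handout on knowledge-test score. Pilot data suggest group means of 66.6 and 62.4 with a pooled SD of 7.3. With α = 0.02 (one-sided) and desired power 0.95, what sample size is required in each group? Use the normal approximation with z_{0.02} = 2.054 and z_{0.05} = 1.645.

n = 83 per group

Cohen's d = |M₁ − M₂| / SD_pooled = |66.6 − 62.4| / 7.3 = 4.2 / 7.3 = 0.575.
For two independent groups with equal n: n = 2·((z_{α} + z_β) / d)².
z_{α} + z_β = 2.054 + 1.645 = 3.699.
n = 2 × (3.699 / 0.575)² = 2 × 6.433² = 2 × 41.38 = 82.8.
Round up to the next whole participant.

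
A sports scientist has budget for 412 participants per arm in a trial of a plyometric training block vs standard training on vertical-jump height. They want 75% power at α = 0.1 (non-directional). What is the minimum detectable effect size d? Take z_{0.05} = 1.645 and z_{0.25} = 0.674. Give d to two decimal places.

d_min ≈ 0.16

For two independent groups of n = 412 each: d_min = (z_{α/2} + z_β)·√(2/n).
z-sum = 1.645 + 0.674 = 2.319.
d_min = 2.319 × √(2/412) = 2.319 × 0.0697 = 0.162.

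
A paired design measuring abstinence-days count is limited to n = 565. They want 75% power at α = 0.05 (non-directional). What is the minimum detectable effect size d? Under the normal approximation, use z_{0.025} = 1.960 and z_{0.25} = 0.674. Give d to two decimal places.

d_min ≈ 0.11

For a single sample (or paired design) of n = 565: d_min = (z_{α/2} + z_β)/√n.
z-sum = 1.960 + 0.674 = 2.634.
d_min = 2.634 / √565 = 2.634 / 23.770 = 0.111.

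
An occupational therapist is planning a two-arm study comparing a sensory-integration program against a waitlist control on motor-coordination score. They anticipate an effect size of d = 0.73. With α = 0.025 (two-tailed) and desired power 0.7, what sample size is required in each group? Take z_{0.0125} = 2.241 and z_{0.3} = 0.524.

For two independent groups with equal n: n = 2·((z_{α/2} + z_β) / d)².
z_{α/2} + z_β = 2.241 + 0.524 = 2.765.
n = 2 × (2.765 / 0.73)² = 2 × 3.788² = 2 × 14.35 = 28.7.
Round up to the next whole participant.

n = 29 per group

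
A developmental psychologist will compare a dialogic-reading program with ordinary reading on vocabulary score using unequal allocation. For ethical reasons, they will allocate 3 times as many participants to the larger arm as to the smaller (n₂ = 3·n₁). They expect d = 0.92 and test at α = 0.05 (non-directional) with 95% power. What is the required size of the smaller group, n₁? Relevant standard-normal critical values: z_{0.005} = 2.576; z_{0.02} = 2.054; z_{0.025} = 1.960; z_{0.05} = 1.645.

n₁ = 21

With allocation ratio k = n₂/n₁ = 3, Var(x̄₁−x̄₂) = σ²(1/n₁ + 1/(k·n₁)) = σ²·(k+1)/(k·n₁).
So n₁ = (1 + 1/k)·((z_{α/2} + z_β)/d)² = 1.333 × (3.605/0.92)².
n₁ = 1.333 × 15.35 = 20.5.
Round up: n₁ = 21, giving n₂ = 3 × 21 = 63.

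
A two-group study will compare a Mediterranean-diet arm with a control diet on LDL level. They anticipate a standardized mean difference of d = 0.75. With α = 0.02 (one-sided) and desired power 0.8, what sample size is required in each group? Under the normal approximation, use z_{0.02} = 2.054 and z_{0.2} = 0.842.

For two independent groups with equal n: n = 2·((z_{α} + z_β) / d)².
z_{α} + z_β = 2.054 + 0.842 = 2.896.
n = 2 × (2.896 / 0.75)² = 2 × 3.861² = 2 × 14.91 = 29.8.
Round up to the next whole participant.

n = 30 per group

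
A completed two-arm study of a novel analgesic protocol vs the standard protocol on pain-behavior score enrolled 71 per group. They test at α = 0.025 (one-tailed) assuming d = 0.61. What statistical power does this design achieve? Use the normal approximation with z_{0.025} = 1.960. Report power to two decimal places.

For two equal groups, power = Φ(d·√(n/2) − z_{α}).
d·√(n/2) = 0.61 × √(71/2) = 0.61 × 5.958 = 3.634.
z_β = 3.634 − 1.960 = 1.674.
Power = Φ(1.674) = 0.953.

power ≈ 0.95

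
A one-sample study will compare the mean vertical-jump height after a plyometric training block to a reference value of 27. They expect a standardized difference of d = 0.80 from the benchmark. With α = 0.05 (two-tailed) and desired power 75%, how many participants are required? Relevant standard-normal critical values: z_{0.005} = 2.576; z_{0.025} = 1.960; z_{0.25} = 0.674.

For a one-sample test: n = ((z_{α/2} + z_β) / d)².
z_{α/2} + z_β = 1.960 + 0.674 = 2.634.
n = (2.634 / 0.80)² = 3.292² = 10.84.
Round up.

n = 11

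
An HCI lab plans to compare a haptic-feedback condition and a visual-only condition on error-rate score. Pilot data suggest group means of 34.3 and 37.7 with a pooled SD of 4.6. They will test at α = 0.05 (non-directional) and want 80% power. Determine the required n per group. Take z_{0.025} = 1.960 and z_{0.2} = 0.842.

Cohen's d = |M₁ − M₂| / SD_pooled = |34.3 − 37.7| / 4.6 = 3.4 / 4.6 = 0.739.
For two independent groups with equal n: n = 2·((z_{α/2} + z_β) / d)².
z_{α/2} + z_β = 1.960 + 0.842 = 2.802.
n = 2 × (2.802 / 0.739)² = 2 × 3.792² = 2 × 14.38 = 28.8.
Round up to the next whole participant.

n = 29 per group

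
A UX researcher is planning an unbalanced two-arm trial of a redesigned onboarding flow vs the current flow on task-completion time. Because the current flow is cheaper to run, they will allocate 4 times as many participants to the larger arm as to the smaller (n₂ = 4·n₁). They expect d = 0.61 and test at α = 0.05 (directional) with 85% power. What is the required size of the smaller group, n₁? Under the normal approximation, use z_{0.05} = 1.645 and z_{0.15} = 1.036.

With allocation ratio k = n₂/n₁ = 4, Var(x̄₁−x̄₂) = σ²(1/n₁ + 1/(k·n₁)) = σ²·(k+1)/(k·n₁).
So n₁ = (1 + 1/k)·((z_{α} + z_β)/d)² = 1.250 × (2.681/0.61)².
n₁ = 1.250 × 19.32 = 24.1.
Round up: n₁ = 25, giving n₂ = 4 × 25 = 100.

n₁ = 25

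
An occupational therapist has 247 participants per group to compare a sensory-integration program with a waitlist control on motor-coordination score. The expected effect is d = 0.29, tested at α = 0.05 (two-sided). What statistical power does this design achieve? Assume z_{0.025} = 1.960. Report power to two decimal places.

power ≈ 0.90

For two equal groups, power = Φ(d·√(n/2) − z_{α/2}).
d·√(n/2) = 0.29 × √(247/2) = 0.29 × 11.113 = 3.223.
z_β = 3.223 − 1.960 = 1.263.
Power = Φ(1.263) = 0.897.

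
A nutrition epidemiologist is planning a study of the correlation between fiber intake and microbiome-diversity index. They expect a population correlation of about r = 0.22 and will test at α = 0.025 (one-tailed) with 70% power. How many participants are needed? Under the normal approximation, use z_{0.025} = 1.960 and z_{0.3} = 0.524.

n = 127

Fisher's z: C = ½·ln((1+r)/(1−r)) = ½·ln(1.5641) = 0.2237.
n = ((z_{α} + z_β)/C)² + 3.
(1.960 + 0.524) / 0.2237 = 2.484 / 0.2237 = 11.104.
n = 11.104² + 3 = 123.30 + 3 = 126.3.
Round up.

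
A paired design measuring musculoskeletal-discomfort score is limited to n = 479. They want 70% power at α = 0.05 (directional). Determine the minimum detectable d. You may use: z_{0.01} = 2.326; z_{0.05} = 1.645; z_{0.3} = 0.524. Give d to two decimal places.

d_min ≈ 0.10

For a single sample (or paired design) of n = 479: d_min = (z_{α} + z_β)/√n.
z-sum = 1.645 + 0.524 = 2.169.
d_min = 2.169 / √479 = 2.169 / 21.886 = 0.099.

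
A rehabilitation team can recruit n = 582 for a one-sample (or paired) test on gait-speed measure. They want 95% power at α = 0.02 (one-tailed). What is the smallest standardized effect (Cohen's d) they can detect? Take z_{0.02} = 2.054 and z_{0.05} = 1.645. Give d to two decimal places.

d_min ≈ 0.15

For a single sample (or paired design) of n = 582: d_min = (z_{α} + z_β)/√n.
z-sum = 2.054 + 1.645 = 3.699.
d_min = 3.699 / √582 = 3.699 / 24.125 = 0.153.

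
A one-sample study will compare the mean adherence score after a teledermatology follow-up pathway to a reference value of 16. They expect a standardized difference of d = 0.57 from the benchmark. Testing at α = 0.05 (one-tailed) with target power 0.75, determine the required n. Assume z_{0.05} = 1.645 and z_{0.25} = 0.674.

For a one-sample test: n = ((z_{α} + z_β) / d)².
z_{α} + z_β = 1.645 + 0.674 = 2.319.
n = (2.319 / 0.57)² = 4.068² = 16.55.
Round up.

n = 17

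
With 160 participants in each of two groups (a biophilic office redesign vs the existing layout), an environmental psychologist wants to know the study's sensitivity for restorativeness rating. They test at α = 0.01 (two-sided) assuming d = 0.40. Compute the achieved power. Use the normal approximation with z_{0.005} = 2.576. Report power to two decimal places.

For two equal groups, power = Φ(d·√(n/2) − z_{α/2}).
d·√(n/2) = 0.40 × √(160/2) = 0.40 × 8.944 = 3.578.
z_β = 3.578 − 2.576 = 1.002.
Power = Φ(1.002) = 0.842.

power ≈ 0.84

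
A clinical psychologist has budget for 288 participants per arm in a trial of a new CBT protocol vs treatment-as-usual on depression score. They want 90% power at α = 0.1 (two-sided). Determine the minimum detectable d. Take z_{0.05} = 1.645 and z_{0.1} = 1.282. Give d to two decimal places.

For two independent groups of n = 288 each: d_min = (z_{α/2} + z_β)·√(2/n).
z-sum = 1.645 + 1.282 = 2.927.
d_min = 2.927 × √(2/288) = 2.927 × 0.0833 = 0.244.

d_min ≈ 0.24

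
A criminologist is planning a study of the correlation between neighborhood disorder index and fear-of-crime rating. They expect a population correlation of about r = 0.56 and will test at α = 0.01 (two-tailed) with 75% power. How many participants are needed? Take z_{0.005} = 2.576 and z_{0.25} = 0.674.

Fisher's z: C = ½·ln((1+r)/(1−r)) = ½·ln(3.5455) = 0.6328.
n = ((z_{α/2} + z_β)/C)² + 3.
(2.576 + 0.674) / 0.6328 = 3.250 / 0.6328 = 5.136.
n = 5.136² + 3 = 26.38 + 3 = 29.4.
Round up.

n = 30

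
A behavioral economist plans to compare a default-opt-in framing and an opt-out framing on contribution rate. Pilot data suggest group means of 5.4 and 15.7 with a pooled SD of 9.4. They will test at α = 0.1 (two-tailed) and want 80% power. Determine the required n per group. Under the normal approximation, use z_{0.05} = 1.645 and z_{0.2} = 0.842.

Cohen's d = |M₁ − M₂| / SD_pooled = |5.4 − 15.7| / 9.4 = 10.3 / 9.4 = 1.096.
For two independent groups with equal n: n = 2·((z_{α/2} + z_β) / d)².
z_{α/2} + z_β = 1.645 + 0.842 = 2.487.
n = 2 × (2.487 / 1.096)² = 2 × 2.269² = 2 × 5.15 = 10.3.
Round up to the next whole participant.

n = 11 per group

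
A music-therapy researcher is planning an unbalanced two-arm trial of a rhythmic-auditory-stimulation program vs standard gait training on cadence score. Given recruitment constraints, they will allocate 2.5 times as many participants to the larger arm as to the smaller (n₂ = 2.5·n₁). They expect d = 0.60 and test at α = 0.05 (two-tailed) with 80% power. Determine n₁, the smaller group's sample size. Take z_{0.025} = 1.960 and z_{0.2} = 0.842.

With allocation ratio k = n₂/n₁ = 2.5, Var(x̄₁−x̄₂) = σ²(1/n₁ + 1/(k·n₁)) = σ²·(k+1)/(k·n₁).
So n₁ = (1 + 1/k)·((z_{α/2} + z_β)/d)² = 1.400 × (2.802/0.60)².
n₁ = 1.400 × 21.81 = 30.5.
Round up: n₁ = 31, giving n₂ = ⌈2.5 × 31⌉ = ⌈77.5⌉ = 78.

n₁ = 31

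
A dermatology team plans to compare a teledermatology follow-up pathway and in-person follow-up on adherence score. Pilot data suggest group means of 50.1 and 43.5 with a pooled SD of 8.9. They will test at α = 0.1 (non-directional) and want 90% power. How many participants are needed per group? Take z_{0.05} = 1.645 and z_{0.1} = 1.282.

Cohen's d = |M₁ − M₂| / SD_pooled = |50.1 − 43.5| / 8.9 = 6.6 / 8.9 = 0.742.
For two independent groups with equal n: n = 2·((z_{α/2} + z_β) / d)².
z_{α/2} + z_β = 1.645 + 1.282 = 2.927.
n = 2 × (2.927 / 0.742)² = 2 × 3.945² = 2 × 15.56 = 31.1.
Round up to the next whole participant.

n = 32 per group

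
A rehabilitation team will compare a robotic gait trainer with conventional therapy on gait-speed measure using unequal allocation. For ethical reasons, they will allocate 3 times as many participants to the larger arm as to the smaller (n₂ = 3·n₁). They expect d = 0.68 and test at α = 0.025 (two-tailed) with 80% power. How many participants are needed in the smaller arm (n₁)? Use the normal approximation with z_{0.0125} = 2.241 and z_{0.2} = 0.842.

With allocation ratio k = n₂/n₁ = 3, Var(x̄₁−x̄₂) = σ²(1/n₁ + 1/(k·n₁)) = σ²·(k+1)/(k·n₁).
So n₁ = (1 + 1/k)·((z_{α/2} + z_β)/d)² = 1.333 × (3.083/0.68)².
n₁ = 1.333 × 20.56 = 27.4.
Round up: n₁ = 28, giving n₂ = 3 × 28 = 84.

n₁ = 28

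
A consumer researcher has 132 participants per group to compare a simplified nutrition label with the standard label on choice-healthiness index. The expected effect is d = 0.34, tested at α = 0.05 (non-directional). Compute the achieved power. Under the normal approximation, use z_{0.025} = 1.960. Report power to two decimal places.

For two equal groups, power = Φ(d·√(n/2) − z_{α/2}).
d·√(n/2) = 0.34 × √(132/2) = 0.34 × 8.124 = 2.762.
z_β = 2.762 − 1.960 = 0.802.
Power = Φ(0.802) = 0.789.

power ≈ 0.79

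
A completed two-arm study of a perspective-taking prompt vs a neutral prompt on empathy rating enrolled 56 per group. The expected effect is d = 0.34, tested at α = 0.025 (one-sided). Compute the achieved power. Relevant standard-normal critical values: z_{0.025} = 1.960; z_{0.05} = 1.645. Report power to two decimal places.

For two equal groups, power = Φ(d·√(n/2) − z_{α}).
d·√(n/2) = 0.34 × √(56/2) = 0.34 × 5.292 = 1.799.
z_β = 1.799 − 1.960 = -0.161.
Power = Φ(-0.161) = 0.436.

power ≈ 0.44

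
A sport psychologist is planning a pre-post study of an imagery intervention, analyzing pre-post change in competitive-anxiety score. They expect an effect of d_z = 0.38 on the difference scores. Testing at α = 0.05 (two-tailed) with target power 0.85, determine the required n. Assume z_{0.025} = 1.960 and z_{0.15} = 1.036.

n = 63 pairs

For a paired (one-sample on differences) test: n = ((z_{α/2} + z_β) / d)².
z_{α/2} + z_β = 1.960 + 1.036 = 2.996.
n = (2.996 / 0.38)² = 7.884² = 62.16.
Round up.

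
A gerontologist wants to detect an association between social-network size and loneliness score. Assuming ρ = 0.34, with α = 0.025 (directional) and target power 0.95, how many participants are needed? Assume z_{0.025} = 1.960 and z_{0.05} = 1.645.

Fisher's z: C = ½·ln((1+r)/(1−r)) = ½·ln(2.0303) = 0.3541.
n = ((z_{α} + z_β)/C)² + 3.
(1.960 + 1.645) / 0.3541 = 3.605 / 0.3541 = 10.181.
n = 10.181² + 3 = 103.65 + 3 = 106.6.
Round up.

n = 107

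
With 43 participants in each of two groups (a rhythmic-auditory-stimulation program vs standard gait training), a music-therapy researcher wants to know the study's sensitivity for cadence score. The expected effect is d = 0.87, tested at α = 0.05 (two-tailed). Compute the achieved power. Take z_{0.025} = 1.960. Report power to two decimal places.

power ≈ 0.98

For two equal groups, power = Φ(d·√(n/2) − z_{α/2}).
d·√(n/2) = 0.87 × √(43/2) = 0.87 × 4.637 = 4.034.
z_β = 4.034 − 1.960 = 2.074.
Power = Φ(2.074) = 0.981.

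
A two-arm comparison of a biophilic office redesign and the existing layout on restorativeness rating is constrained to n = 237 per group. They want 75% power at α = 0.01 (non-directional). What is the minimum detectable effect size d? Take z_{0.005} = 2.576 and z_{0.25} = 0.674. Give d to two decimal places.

d_min ≈ 0.30

For two independent groups of n = 237 each: d_min = (z_{α/2} + z_β)·√(2/n).
z-sum = 2.576 + 0.674 = 3.250.
d_min = 3.250 × √(2/237) = 3.250 × 0.0919 = 0.299.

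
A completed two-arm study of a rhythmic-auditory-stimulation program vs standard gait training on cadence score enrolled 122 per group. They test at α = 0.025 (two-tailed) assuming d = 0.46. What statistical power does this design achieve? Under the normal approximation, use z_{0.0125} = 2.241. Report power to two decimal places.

power ≈ 0.91

For two equal groups, power = Φ(d·√(n/2) − z_{α/2}).
d·√(n/2) = 0.46 × √(122/2) = 0.46 × 7.810 = 3.593.
z_β = 3.593 − 2.241 = 1.352.
Power = Φ(1.352) = 0.912.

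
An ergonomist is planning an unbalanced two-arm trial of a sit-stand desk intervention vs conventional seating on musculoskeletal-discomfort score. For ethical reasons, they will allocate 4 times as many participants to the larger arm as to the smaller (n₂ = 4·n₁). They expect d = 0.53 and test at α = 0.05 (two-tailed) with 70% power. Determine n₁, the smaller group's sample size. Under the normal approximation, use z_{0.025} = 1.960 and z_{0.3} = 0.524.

With allocation ratio k = n₂/n₁ = 4, Var(x̄₁−x̄₂) = σ²(1/n₁ + 1/(k·n₁)) = σ²·(k+1)/(k·n₁).
So n₁ = (1 + 1/k)·((z_{α/2} + z_β)/d)² = 1.250 × (2.484/0.53)².
n₁ = 1.250 × 21.97 = 27.5.
Round up: n₁ = 28, giving n₂ = 4 × 28 = 112.

n₁ = 28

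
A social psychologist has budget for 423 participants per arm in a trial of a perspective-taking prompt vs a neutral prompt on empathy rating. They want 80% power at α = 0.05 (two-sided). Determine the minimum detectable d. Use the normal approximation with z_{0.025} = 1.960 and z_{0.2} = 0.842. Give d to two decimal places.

d_min ≈ 0.19

For two independent groups of n = 423 each: d_min = (z_{α/2} + z_β)·√(2/n).
z-sum = 1.960 + 0.842 = 2.802.
d_min = 2.802 × √(2/423) = 2.802 × 0.0688 = 0.193.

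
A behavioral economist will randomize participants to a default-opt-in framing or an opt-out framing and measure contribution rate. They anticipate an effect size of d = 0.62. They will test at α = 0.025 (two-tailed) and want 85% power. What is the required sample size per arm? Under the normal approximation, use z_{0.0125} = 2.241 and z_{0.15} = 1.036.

n = 56 per group

For two independent groups with equal n: n = 2·((z_{α/2} + z_β) / d)².
z_{α/2} + z_β = 2.241 + 1.036 = 3.277.
n = 2 × (3.277 / 0.62)² = 2 × 5.285² = 2 × 27.94 = 55.9.
Round up to the next whole participant.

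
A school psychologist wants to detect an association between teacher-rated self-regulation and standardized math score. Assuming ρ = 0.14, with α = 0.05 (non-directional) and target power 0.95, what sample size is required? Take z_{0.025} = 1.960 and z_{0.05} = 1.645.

Fisher's z: C = ½·ln((1+r)/(1−r)) = ½·ln(1.3256) = 0.1409.
n = ((z_{α/2} + z_β)/C)² + 3.
(1.960 + 1.645) / 0.1409 = 3.605 / 0.1409 = 25.586.
n = 25.586² + 3 = 654.62 + 3 = 657.6.
Round up.

n = 658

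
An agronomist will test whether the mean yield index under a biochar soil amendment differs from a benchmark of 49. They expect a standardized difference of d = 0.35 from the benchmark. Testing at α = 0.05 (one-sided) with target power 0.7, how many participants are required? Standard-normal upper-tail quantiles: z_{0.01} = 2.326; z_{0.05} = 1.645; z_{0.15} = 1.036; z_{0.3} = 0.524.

n = 39

For a one-sample test: n = ((z_{α} + z_β) / d)².
z_{α} + z_β = 1.645 + 0.524 = 2.169.
n = (2.169 / 0.35)² = 6.197² = 38.40.
Round up.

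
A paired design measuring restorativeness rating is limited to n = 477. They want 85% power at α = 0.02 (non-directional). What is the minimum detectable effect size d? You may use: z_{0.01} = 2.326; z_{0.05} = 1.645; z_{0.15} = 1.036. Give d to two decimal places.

For a single sample (or paired design) of n = 477: d_min = (z_{α/2} + z_β)/√n.
z-sum = 2.326 + 1.036 = 3.362.
d_min = 3.362 / √477 = 3.362 / 21.840 = 0.154.

d_min ≈ 0.15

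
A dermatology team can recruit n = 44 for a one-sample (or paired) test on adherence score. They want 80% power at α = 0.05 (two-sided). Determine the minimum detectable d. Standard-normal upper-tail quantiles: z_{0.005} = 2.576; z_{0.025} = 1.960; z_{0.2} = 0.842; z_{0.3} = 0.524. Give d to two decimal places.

For a single sample (or paired design) of n = 44: d_min = (z_{α/2} + z_β)/√n.
z-sum = 1.960 + 0.842 = 2.802.
d_min = 2.802 / √44 = 2.802 / 6.633 = 0.422.

d_min ≈ 0.42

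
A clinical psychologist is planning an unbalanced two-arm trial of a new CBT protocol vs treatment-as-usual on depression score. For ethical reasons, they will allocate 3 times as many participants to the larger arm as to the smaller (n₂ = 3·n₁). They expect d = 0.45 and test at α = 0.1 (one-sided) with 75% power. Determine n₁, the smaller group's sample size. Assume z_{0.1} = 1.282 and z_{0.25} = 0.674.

n₁ = 26

With allocation ratio k = n₂/n₁ = 3, Var(x̄₁−x̄₂) = σ²(1/n₁ + 1/(k·n₁)) = σ²·(k+1)/(k·n₁).
So n₁ = (1 + 1/k)·((z_{α} + z_β)/d)² = 1.333 × (1.956/0.45)².
n₁ = 1.333 × 18.89 = 25.2.
Round up: n₁ = 26, giving n₂ = 3 × 26 = 78.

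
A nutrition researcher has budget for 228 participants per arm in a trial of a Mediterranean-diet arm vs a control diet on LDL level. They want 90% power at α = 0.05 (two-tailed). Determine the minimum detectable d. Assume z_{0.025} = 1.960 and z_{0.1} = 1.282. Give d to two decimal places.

For two independent groups of n = 228 each: d_min = (z_{α/2} + z_β)·√(2/n).
z-sum = 1.960 + 1.282 = 3.242.
d_min = 3.242 × √(2/228) = 3.242 × 0.0937 = 0.304.

d_min ≈ 0.30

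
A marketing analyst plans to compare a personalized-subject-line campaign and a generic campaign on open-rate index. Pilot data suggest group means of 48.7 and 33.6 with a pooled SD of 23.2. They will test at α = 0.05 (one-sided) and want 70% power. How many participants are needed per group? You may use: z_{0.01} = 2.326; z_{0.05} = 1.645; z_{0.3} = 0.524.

n = 23 per group

Cohen's d = |M₁ − M₂| / SD_pooled = |48.7 − 33.6| / 23.2 = 15.1 / 23.2 = 0.651.
For two independent groups with equal n: n = 2·((z_{α} + z_β) / d)².
z_{α} + z_β = 1.645 + 0.524 = 2.169.
n = 2 × (2.169 / 0.651)² = 2 × 3.332² = 2 × 11.10 = 22.2.
Round up to the next whole participant.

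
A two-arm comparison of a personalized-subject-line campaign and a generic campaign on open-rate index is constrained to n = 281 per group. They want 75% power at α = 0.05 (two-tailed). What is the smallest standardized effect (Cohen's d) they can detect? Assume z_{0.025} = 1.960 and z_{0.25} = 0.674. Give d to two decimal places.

d_min ≈ 0.22

For two independent groups of n = 281 each: d_min = (z_{α/2} + z_β)·√(2/n).
z-sum = 1.960 + 0.674 = 2.634.
d_min = 2.634 × √(2/281) = 2.634 × 0.0844 = 0.222.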